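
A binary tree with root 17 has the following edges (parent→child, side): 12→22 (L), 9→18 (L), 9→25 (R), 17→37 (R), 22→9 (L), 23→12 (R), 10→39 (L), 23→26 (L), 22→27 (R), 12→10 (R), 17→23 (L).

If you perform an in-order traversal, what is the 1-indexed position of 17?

11

In-order visits the left subtree, then the node, then the right subtree.
At 17: go left to 23.
  At 23: go left to 26.
    26 is a leaf — visit 26.
  Visit 23.
  At 23: go right to 12.
    At 12: go left to 22.
      At 22: go left to 9.
        At 9: go left to 18.
          18 is a leaf — visit 18.
        Visit 9.
        At 9: go right to 25.
          25 is a leaf — visit 25.
      Visit 22.
      At 22: go right to 27.
        27 is a leaf — visit 27.
    Visit 12.
    At 12: go right to 10.
      At 10: go left to 39.
        39 is a leaf — visit 39.
      Visit 10.
      At 10: no right child.
Visit 17.
At 17: go right to 37.
  37 is a leaf — visit 37.
Full in-order sequence: 26, 23, 18, 9, 25, 22, 27, 12, 39, 10, 17, 37.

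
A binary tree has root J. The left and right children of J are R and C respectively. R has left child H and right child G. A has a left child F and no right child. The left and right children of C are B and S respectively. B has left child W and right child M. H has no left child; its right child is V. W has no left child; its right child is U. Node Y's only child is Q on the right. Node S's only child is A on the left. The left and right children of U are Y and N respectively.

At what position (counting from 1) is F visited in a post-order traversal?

Post-order visits the left subtree, then the right subtree, then the node.
At J: go left to R.
  At R: go left to H.
    At H: no left child.
    At H: go right to V.
      V is a leaf — visit V.
    Visit H.
  At R: go right to G.
    G is a leaf — visit G.
  Visit R.
At J: go right to C.
  At C: go left to B.
    At B: go left to W.
      At W: no left child.
      At W: go right to U.
        At U: go left to Y.
          At Y: no left child.
          At Y: go right to Q.
            Q is a leaf — visit Q.
          Visit Y.
        At U: go right to N.
          N is a leaf — visit N.
        Visit U.
      Visit W.
    At B: go right to M.
      M is a leaf — visit M.
    Visit B.
  At C: go right to S.
    At S: go left to A.
      At A: go left to F.
        F is a leaf — visit F.
      At A: no right child.
      Visit A.
    At S: no right child.
    Visit S.
  Visit C.
Visit J.
Full post-order sequence: V, H, G, R, Q, Y, N, U, W, M, B, F, A, S, C, J.

12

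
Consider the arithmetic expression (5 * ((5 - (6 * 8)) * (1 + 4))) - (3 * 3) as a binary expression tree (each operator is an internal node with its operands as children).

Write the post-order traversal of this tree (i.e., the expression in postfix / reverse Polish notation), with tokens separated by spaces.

5 5 6 8 * - 1 4 + * * 3 3 * -

Post-order on an expression tree gives postfix notation: for each operator, emit left operand, right operand, then the operator.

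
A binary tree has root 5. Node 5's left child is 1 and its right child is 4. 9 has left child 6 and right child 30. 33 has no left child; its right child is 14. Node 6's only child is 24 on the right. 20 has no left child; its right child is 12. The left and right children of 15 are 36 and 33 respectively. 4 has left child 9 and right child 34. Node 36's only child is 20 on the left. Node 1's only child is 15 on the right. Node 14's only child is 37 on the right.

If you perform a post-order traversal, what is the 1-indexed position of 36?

Post-order visits the left subtree, then the right subtree, then the node.
At 5: go left to 1.
  At 1: no left child.
  At 1: go right to 15.
    At 15: go left to 36.
      At 36: go left to 20.
        At 20: no left child.
        At 20: go right to 12.
          12 is a leaf — visit 12.
        Visit 20.
      At 36: no right child.
      Visit 36.
    At 15: go right to 33.
      At 33: no left child.
      At 33: go right to 14.
        At 14: no left child.
        At 14: go right to 37.
          37 is a leaf — visit 37.
        Visit 14.
      Visit 33.
    Visit 15.
  Visit 1.
At 5: go right to 4.
  At 4: go left to 9.
    At 9: go left to 6.
      At 6: no left child.
      At 6: go right to 24.
        24 is a leaf — visit 24.
      Visit 6.
    At 9: go right to 30.
      30 is a leaf — visit 30.
    Visit 9.
  At 4: go right to 34.
    34 is a leaf — visit 34.
  Visit 4.
Visit 5.
Full post-order sequence: 12, 20, 36, 37, 14, 33, 15, 1, 24, 6, 30, 9, 34, 4, 5.

3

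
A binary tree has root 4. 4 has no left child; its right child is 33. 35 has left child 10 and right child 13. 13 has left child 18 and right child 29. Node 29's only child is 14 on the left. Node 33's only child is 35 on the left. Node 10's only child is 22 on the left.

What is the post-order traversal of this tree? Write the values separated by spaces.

Post-order visits the left subtree, then the right subtree, then the node.
At 4: no left child.
At 4: go right to 33.
  At 33: go left to 35.
    At 35: go left to 10.
      At 10: go left to 22.
        22 is a leaf — visit 22.
      At 10: no right child.
      Visit 10.
    At 35: go right to 13.
      At 13: go left to 18.
        18 is a leaf — visit 18.
      At 13: go right to 29.
        At 29: go left to 14.
          14 is a leaf — visit 14.
        At 29: no right child.
        Visit 29.
      Visit 13.
    Visit 35.
  At 33: no right child.
  Visit 33.
Visit 4.

22 10 18 14 29 13 35 33 4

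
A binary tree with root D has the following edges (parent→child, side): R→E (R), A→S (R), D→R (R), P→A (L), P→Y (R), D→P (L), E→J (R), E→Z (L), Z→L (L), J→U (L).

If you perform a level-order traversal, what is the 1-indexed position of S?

7

Level-order visits nodes level by level from the root, left to right within each level.
Level 0: D
Level 1: P, R
Level 2: A, Y, E
Level 3: S, Z, J
Level 4: L, U
Full level-order sequence: D, P, R, A, Y, E, S, Z, J, L, U.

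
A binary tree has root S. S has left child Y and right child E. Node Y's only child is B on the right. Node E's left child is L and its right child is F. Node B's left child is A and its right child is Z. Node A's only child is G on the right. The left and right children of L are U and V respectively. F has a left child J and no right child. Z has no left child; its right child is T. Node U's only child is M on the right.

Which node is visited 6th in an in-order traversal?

T

In-order visits the left subtree, then the node, then the right subtree.
At S: go left to Y.
  At Y: no left child.
  Visit Y.
  At Y: go right to B.
    At B: go left to A.
      At A: no left child.
      Visit A.
      At A: go right to G.
        G is a leaf — visit G.
    Visit B.
    At B: go right to Z.
      At Z: no left child.
      Visit Z.
      At Z: go right to T.
        T is a leaf — visit T.
Visit S.
At S: go right to E.
  At E: go left to L.
    At L: go left to U.
      At U: no left child.
      Visit U.
      At U: go right to M.
        M is a leaf — visit M.
    Visit L.
    At L: go right to V.
      V is a leaf — visit V.
  Visit E.
  At E: go right to F.
    At F: go left to J.
      J is a leaf — visit J.
    Visit F.
    At F: no right child.
Full in-order sequence: Y, A, G, B, Z, T, S, U, M, L, V, E, J, F.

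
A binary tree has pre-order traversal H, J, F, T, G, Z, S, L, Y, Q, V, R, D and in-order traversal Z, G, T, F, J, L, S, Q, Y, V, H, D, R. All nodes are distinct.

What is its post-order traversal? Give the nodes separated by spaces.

Z G T F L Q V Y S J D R H

The first element of pre-order is the root; it splits in-order into left and right subtrees.
Root H: left subtree has 10 nodes {Z, G, T, F, J, L, S, Q, Y, V}, right has 2 {D, R}.
  Root J: left subtree has 4 nodes {Z, G, T, F}, right has 5 {L, S, Q, Y, V}.
    Root F: left subtree has 3 nodes {Z, G, T}, right has 0 { }.
      Root T: left subtree has 2 nodes {Z, G}, right has 0 { }.
        Root G: left subtree has 1 node {Z}, right has 0 { }.
    Root S: left subtree has 1 node {L}, right has 3 {Q, Y, V}.
      Root Y: left subtree has 1 node {Q}, right has 1 {V}.
  Root R: left subtree has 1 node {D}, right has 0 { }.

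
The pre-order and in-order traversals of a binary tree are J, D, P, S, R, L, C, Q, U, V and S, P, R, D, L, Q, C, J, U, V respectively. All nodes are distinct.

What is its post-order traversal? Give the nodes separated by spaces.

The first element of pre-order is the root; it splits in-order into left and right subtrees.
Root J: left subtree has 7 nodes {S, P, R, D, L, Q, C}, right has 2 {U, V}.
  Root D: left subtree has 3 nodes {S, P, R}, right has 3 {L, Q, C}.
    Root P: left subtree has 1 node {S}, right has 1 {R}.
    Root L: left subtree has 0 nodes { }, right has 2 {Q, C}.
      Root C: left subtree has 1 node {Q}, right has 0 { }.
  Root U: left subtree has 0 nodes { }, right has 1 {V}.

S R P Q C L D V U J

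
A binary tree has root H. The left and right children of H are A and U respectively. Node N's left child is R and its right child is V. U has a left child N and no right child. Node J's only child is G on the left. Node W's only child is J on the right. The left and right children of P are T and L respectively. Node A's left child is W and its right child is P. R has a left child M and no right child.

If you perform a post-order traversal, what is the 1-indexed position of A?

7

Post-order visits the left subtree, then the right subtree, then the node.
At H: go left to A.
  At A: go left to W.
    At W: no left child.
    At W: go right to J.
      At J: go left to G.
        G is a leaf — visit G.
      At J: no right child.
      Visit J.
    Visit W.
  At A: go right to P.
    At P: go left to T.
      T is a leaf — visit T.
    At P: go right to L.
      L is a leaf — visit L.
    Visit P.
  Visit A.
At H: go right to U.
  At U: go left to N.
    At N: go left to R.
      At R: go left to M.
        M is a leaf — visit M.
      At R: no right child.
      Visit R.
    At N: go right to V.
      V is a leaf — visit V.
    Visit N.
  At U: no right child.
  Visit U.
Visit H.
Full post-order sequence: G, J, W, T, L, P, A, M, R, V, N, U, H.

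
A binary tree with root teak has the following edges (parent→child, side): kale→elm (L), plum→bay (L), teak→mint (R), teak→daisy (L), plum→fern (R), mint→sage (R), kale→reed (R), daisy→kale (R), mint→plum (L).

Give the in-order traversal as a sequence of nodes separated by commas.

In-order visits the left subtree, then the node, then the right subtree.
At teak: go left to daisy.
  At daisy: no left child.
  Visit daisy.
  At daisy: go right to kale.
    At kale: go left to elm.
      elm is a leaf — visit elm.
    Visit kale.
    At kale: go right to reed.
      reed is a leaf — visit reed.
Visit teak.
At teak: go right to mint.
  At mint: go left to plum.
    At plum: go left to bay.
      bay is a leaf — visit bay.
    Visit plum.
    At plum: go right to fern.
      fern is a leaf — visit fern.
  Visit mint.
  At mint: go right to sage.
    sage is a leaf — visit sage.

daisy, elm, kale, reed, teak, bay, plum, fern, mint, sage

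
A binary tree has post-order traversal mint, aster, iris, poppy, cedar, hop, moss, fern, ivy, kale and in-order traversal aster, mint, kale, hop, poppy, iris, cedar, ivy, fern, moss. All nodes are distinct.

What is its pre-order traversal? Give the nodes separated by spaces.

kale aster mint ivy hop cedar poppy iris fern moss

The last element of post-order is the root; it splits in-order into left and right subtrees.
Root kale: left subtree has 2 nodes {aster, mint}, right has 7 {hop, poppy, iris, cedar, ivy, fern, moss}.
  Root aster: left subtree has 0 nodes { }, right has 1 {mint}.
  Root ivy: left subtree has 4 nodes {hop, poppy, iris, cedar}, right has 2 {fern, moss}.
    Root hop: left subtree has 0 nodes { }, right has 3 {poppy, iris, cedar}.
      Root cedar: left subtree has 2 nodes {poppy, iris}, right has 0 { }.
        Root poppy: left subtree has 0 nodes { }, right has 1 {iris}.
    Root fern: left subtree has 0 nodes { }, right has 1 {moss}.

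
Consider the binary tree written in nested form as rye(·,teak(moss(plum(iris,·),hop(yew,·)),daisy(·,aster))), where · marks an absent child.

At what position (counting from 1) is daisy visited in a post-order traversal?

7

Post-order visits the left subtree, then the right subtree, then the node.
At rye: no left child.
At rye: go right to teak.
  At teak: go left to moss.
    At moss: go left to plum.
      At plum: go left to iris.
        iris is a leaf — visit iris.
      At plum: no right child.
      Visit plum.
    At moss: go right to hop.
      At hop: go left to yew.
        yew is a leaf — visit yew.
      At hop: no right child.
      Visit hop.
    Visit moss.
  At teak: go right to daisy.
    At daisy: no left child.
    At daisy: go right to aster.
      aster is a leaf — visit aster.
    Visit daisy.
  Visit teak.
Visit rye.
Full post-order sequence: iris, plum, yew, hop, moss, aster, daisy, teak, rye.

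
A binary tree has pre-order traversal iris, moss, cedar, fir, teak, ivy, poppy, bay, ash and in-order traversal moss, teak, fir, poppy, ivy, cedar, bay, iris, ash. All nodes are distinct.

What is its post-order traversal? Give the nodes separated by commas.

The first element of pre-order is the root; it splits in-order into left and right subtrees.
Root iris: left subtree has 7 nodes {moss, teak, fir, poppy, ivy, cedar, bay}, right has 1 {ash}.
  Root moss: left subtree has 0 nodes { }, right has 6 {teak, fir, poppy, ivy, cedar, bay}.
    Root cedar: left subtree has 4 nodes {teak, fir, poppy, ivy}, right has 1 {bay}.
      Root fir: left subtree has 1 node {teak}, right has 2 {poppy, ivy}.
        Root ivy: left subtree has 1 node {poppy}, right has 0 { }.

teak, poppy, ivy, fir, bay, cedar, moss, ash, iris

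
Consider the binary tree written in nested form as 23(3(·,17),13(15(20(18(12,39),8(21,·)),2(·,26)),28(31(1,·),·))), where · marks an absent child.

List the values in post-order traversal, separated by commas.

17, 3, 12, 39, 18, 21, 8, 20, 26, 2, 15, 1, 31, 28, 13, 23

Post-order visits the left subtree, then the right subtree, then the node.
At 23: go left to 3.
  At 3: no left child.
  At 3: go right to 17.
    17 is a leaf — visit 17.
  Visit 3.
At 23: go right to 13.
  At 13: go left to 15.
    At 15: go left to 20.
      At 20: go left to 18.
        At 18: go left to 12.
          12 is a leaf — visit 12.
        At 18: go right to 39.
          39 is a leaf — visit 39.
        Visit 18.
      At 20: go right to 8.
        At 8: go left to 21.
          21 is a leaf — visit 21.
        At 8: no right child.
        Visit 8.
      Visit 20.
    At 15: go right to 2.
      At 2: no left child.
      At 2: go right to 26.
        26 is a leaf — visit 26.
      Visit 2.
    Visit 15.
  At 13: go right to 28.
    At 28: go left to 31.
      At 31: go left to 1.
        1 is a leaf — visit 1.
      At 31: no right child.
      Visit 31.
    At 28: no right child.
    Visit 28.
  Visit 13.
Visit 23.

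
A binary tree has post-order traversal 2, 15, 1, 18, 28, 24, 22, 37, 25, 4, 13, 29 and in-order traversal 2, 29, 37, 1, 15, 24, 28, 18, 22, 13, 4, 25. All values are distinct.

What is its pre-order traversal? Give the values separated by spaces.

29 2 13 37 22 24 1 15 28 18 4 25

The last element of post-order is the root; it splits in-order into left and right subtrees.
Root 29: left subtree has 1 node {2}, right has 10 {37, 1, 15, 24, 28, 18, 22, 13, 4, 25}.
  Root 13: left subtree has 7 nodes {37, 1, 15, 24, 28, 18, 22}, right has 2 {4, 25}.
    Root 37: left subtree has 0 nodes { }, right has 6 {1, 15, 24, 28, 18, 22}.
      Root 22: left subtree has 5 nodes {1, 15, 24, 28, 18}, right has 0 { }.
        Root 24: left subtree has 2 nodes {1, 15}, right has 2 {28, 18}.
          Root 1: left subtree has 0 nodes { }, right has 1 {15}.
          Root 28: left subtree has 0 nodes { }, right has 1 {18}.
    Root 4: left subtree has 0 nodes { }, right has 1 {25}.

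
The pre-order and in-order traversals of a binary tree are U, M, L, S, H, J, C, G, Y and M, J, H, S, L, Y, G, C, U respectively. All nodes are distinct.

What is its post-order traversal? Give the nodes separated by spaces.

J H S Y G C L M U

The first element of pre-order is the root; it splits in-order into left and right subtrees.
Root U: left subtree has 8 nodes {M, J, H, S, L, Y, G, C}, right has 0 { }.
  Root M: left subtree has 0 nodes { }, right has 7 {J, H, S, L, Y, G, C}.
    Root L: left subtree has 3 nodes {J, H, S}, right has 3 {Y, G, C}.
      Root S: left subtree has 2 nodes {J, H}, right has 0 { }.
        Root H: left subtree has 1 node {J}, right has 0 { }.
      Root C: left subtree has 2 nodes {Y, G}, right has 0 { }.
        Root G: left subtree has 1 node {Y}, right has 0 { }.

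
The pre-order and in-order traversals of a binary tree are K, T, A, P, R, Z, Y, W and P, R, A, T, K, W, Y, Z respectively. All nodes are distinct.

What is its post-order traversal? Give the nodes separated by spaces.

The first element of pre-order is the root; it splits in-order into left and right subtrees.
Root K: left subtree has 4 nodes {P, R, A, T}, right has 3 {W, Y, Z}.
  Root T: left subtree has 3 nodes {P, R, A}, right has 0 { }.
    Root A: left subtree has 2 nodes {P, R}, right has 0 { }.
      Root P: left subtree has 0 nodes { }, right has 1 {R}.
  Root Z: left subtree has 2 nodes {W, Y}, right has 0 { }.
    Root Y: left subtree has 1 node {W}, right has 0 { }.

R P A T W Y Z K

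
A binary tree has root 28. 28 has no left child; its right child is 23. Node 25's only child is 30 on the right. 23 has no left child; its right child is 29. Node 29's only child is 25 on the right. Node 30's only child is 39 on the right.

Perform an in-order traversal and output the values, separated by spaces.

In-order visits the left subtree, then the node, then the right subtree.
At 28: no left child.
Visit 28.
At 28: go right to 23.
  At 23: no left child.
  Visit 23.
  At 23: go right to 29.
    At 29: no left child.
    Visit 29.
    At 29: go right to 25.
      At 25: no left child.
      Visit 25.
      At 25: go right to 30.
        At 30: no left child.
        Visit 30.
        At 30: go right to 39.
          39 is a leaf — visit 39.

28 23 29 25 30 39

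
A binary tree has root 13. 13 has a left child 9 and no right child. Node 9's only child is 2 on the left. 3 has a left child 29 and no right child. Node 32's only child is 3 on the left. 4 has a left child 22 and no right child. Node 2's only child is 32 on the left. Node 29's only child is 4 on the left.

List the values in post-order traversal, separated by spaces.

Post-order visits the left subtree, then the right subtree, then the node.
At 13: go left to 9.
  At 9: go left to 2.
    At 2: go left to 32.
      At 32: go left to 3.
        At 3: go left to 29.
          At 29: go left to 4.
            At 4: go left to 22.
              22 is a leaf — visit 22.
            At 4: no right child.
            Visit 4.
          At 29: no right child.
          Visit 29.
        At 3: no right child.
        Visit 3.
      At 32: no right child.
      Visit 32.
    At 2: no right child.
    Visit 2.
  At 9: no right child.
  Visit 9.
At 13: no right child.
Visit 13.

22 4 29 3 32 2 9 13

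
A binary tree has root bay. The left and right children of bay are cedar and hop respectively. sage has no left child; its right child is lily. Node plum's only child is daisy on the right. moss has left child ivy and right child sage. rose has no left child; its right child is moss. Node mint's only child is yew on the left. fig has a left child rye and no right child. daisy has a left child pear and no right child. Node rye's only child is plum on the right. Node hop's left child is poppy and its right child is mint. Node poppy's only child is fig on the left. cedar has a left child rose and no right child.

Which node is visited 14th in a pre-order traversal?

Pre-order visits the node, then its left subtree, then its right subtree.
Visit bay.
At bay: go left to cedar.
  Visit cedar.
  At cedar: go left to rose.
    Visit rose.
    At rose: no left child.
    At rose: go right to moss.
      Visit moss.
      At moss: go left to ivy.
        ivy is a leaf — visit ivy.
      At moss: go right to sage.
        Visit sage.
        At sage: no left child.
        At sage: go right to lily.
          lily is a leaf — visit lily.
  At cedar: no right child.
At bay: go right to hop.
  Visit hop.
  At hop: go left to poppy.
    Visit poppy.
    At poppy: go left to fig.
      Visit fig.
      At fig: go left to rye.
        Visit rye.
        At rye: no left child.
        At rye: go right to plum.
          Visit plum.
          At plum: no left child.
          At plum: go right to daisy.
            Visit daisy.
            At daisy: go left to pear.
              pear is a leaf — visit pear.
            At daisy: no right child.
      At fig: no right child.
    At poppy: no right child.
  At hop: go right to mint.
    Visit mint.
    At mint: go left to yew.
      yew is a leaf — visit yew.
    At mint: no right child.
Full pre-order sequence: bay, cedar, rose, moss, ivy, sage, lily, hop, poppy, fig, rye, plum, daisy, pear, mint, yew.

pear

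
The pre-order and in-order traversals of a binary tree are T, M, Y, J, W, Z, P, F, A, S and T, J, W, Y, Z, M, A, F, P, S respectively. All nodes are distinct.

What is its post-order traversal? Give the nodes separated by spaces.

The first element of pre-order is the root; it splits in-order into left and right subtrees.
Root T: left subtree has 0 nodes { }, right has 9 {J, W, Y, Z, M, A, F, P, S}.
  Root M: left subtree has 4 nodes {J, W, Y, Z}, right has 4 {A, F, P, S}.
    Root Y: left subtree has 2 nodes {J, W}, right has 1 {Z}.
      Root J: left subtree has 0 nodes { }, right has 1 {W}.
    Root P: left subtree has 2 nodes {A, F}, right has 1 {S}.
      Root F: left subtree has 1 node {A}, right has 0 { }.

W J Z Y A F S P M T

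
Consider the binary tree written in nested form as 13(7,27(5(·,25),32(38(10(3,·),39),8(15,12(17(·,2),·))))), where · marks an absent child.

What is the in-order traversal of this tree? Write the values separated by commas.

7, 13, 5, 25, 27, 3, 10, 38, 39, 32, 15, 8, 17, 2, 12

In-order visits the left subtree, then the node, then the right subtree.
At 13: go left to 7.
  7 is a leaf — visit 7.
Visit 13.
At 13: go right to 27.
  At 27: go left to 5.
    At 5: no left child.
    Visit 5.
    At 5: go right to 25.
      25 is a leaf — visit 25.
  Visit 27.
  At 27: go right to 32.
    At 32: go left to 38.
      At 38: go left to 10.
        At 10: go left to 3.
          3 is a leaf — visit 3.
        Visit 10.
        At 10: no right child.
      Visit 38.
      At 38: go right to 39.
        39 is a leaf — visit 39.
    Visit 32.
    At 32: go right to 8.
      At 8: go left to 15.
        15 is a leaf — visit 15.
      Visit 8.
      At 8: go right to 12.
        At 12: go left to 17.
          At 17: no left child.
          Visit 17.
          At 17: go right to 2.
            2 is a leaf — visit 2.
        Visit 12.
        At 12: no right child.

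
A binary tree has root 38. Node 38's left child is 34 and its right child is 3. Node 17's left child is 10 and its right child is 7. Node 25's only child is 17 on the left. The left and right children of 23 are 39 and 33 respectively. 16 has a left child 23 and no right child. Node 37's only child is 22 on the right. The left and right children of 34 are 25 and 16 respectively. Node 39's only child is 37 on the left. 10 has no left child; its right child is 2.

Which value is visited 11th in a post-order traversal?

Post-order visits the left subtree, then the right subtree, then the node.
At 38: go left to 34.
  At 34: go left to 25.
    At 25: go left to 17.
      At 17: go left to 10.
        At 10: no left child.
        At 10: go right to 2.
          2 is a leaf — visit 2.
        Visit 10.
      At 17: go right to 7.
        7 is a leaf — visit 7.
      Visit 17.
    At 25: no right child.
    Visit 25.
  At 34: go right to 16.
    At 16: go left to 23.
      At 23: go left to 39.
        At 39: go left to 37.
          At 37: no left child.
          At 37: go right to 22.
            22 is a leaf — visit 22.
          Visit 37.
        At 39: no right child.
        Visit 39.
      At 23: go right to 33.
        33 is a leaf — visit 33.
      Visit 23.
    At 16: no right child.
    Visit 16.
  Visit 34.
At 38: go right to 3.
  3 is a leaf — visit 3.
Visit 38.
Full post-order sequence: 2, 10, 7, 17, 25, 22, 37, 39, 33, 23, 16, 34, 3, 38.

16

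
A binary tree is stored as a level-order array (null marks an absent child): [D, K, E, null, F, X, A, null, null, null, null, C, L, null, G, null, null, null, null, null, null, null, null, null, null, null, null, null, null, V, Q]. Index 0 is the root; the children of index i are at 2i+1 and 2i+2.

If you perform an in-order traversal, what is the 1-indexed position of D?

In-order visits the left subtree, then the node, then the right subtree.
At D: go left to K.
  At K: no left child.
  Visit K.
  At K: go right to F.
    F is a leaf — visit F.
Visit D.
At D: go right to E.
  At E: go left to X.
    At X: go left to C.
      C is a leaf — visit C.
    Visit X.
    At X: go right to L.
      L is a leaf — visit L.
  Visit E.
  At E: go right to A.
    At A: no left child.
    Visit A.
    At A: go right to G.
      At G: go left to V.
        V is a leaf — visit V.
      Visit G.
      At G: go right to Q.
        Q is a leaf — visit Q.
Full in-order sequence: K, F, D, C, X, L, E, A, V, G, Q.

3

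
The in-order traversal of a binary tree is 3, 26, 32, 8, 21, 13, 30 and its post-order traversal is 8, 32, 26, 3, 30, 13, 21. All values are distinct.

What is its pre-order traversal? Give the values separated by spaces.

The last element of post-order is the root; it splits in-order into left and right subtrees.
Root 21: left subtree has 4 nodes {3, 26, 32, 8}, right has 2 {13, 30}.
  Root 3: left subtree has 0 nodes { }, right has 3 {26, 32, 8}.
    Root 26: left subtree has 0 nodes { }, right has 2 {32, 8}.
      Root 32: left subtree has 0 nodes { }, right has 1 {8}.
  Root 13: left subtree has 0 nodes { }, right has 1 {30}.

21 3 26 32 8 13 30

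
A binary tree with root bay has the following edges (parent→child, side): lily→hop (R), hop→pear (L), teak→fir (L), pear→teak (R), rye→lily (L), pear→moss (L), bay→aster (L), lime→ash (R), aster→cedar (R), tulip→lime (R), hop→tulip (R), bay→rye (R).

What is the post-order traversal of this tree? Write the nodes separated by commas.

cedar, aster, moss, fir, teak, pear, ash, lime, tulip, hop, lily, rye, bay

Post-order visits the left subtree, then the right subtree, then the node.
At bay: go left to aster.
  At aster: no left child.
  At aster: go right to cedar.
    cedar is a leaf — visit cedar.
  Visit aster.
At bay: go right to rye.
  At rye: go left to lily.
    At lily: no left child.
    At lily: go right to hop.
      At hop: go left to pear.
        At pear: go left to moss.
          moss is a leaf — visit moss.
        At pear: go right to teak.
          At teak: go left to fir.
            fir is a leaf — visit fir.
          At teak: no right child.
          Visit teak.
        Visit pear.
      At hop: go right to tulip.
        At tulip: no left child.
        At tulip: go right to lime.
          At lime: no left child.
          At lime: go right to ash.
            ash is a leaf — visit ash.
          Visit lime.
        Visit tulip.
      Visit hop.
    Visit lily.
  At rye: no right child.
  Visit rye.
Visit bay.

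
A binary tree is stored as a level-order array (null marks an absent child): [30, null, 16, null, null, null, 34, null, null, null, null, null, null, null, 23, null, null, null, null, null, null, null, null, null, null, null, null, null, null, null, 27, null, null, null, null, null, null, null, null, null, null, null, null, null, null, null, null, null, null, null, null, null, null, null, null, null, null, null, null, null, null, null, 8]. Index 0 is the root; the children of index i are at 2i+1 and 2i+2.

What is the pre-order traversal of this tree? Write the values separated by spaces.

30 16 34 23 27 8

Pre-order visits the node, then its left subtree, then its right subtree.
Visit 30.
At 30: no left child.
At 30: go right to 16.
  Visit 16.
  At 16: no left child.
  At 16: go right to 34.
    Visit 34.
    At 34: no left child.
    At 34: go right to 23.
      Visit 23.
      At 23: no left child.
      At 23: go right to 27.
        Visit 27.
        At 27: no left child.
        At 27: go right to 8.
          8 is a leaf — visit 8.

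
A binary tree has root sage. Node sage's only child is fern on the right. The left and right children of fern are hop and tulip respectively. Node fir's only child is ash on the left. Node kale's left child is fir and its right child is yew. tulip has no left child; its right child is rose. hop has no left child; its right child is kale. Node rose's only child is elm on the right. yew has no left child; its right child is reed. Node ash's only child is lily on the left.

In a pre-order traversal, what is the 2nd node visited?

Pre-order visits the node, then its left subtree, then its right subtree.
Visit sage.
At sage: no left child.
At sage: go right to fern.
  Visit fern.
  At fern: go left to hop.
    Visit hop.
    At hop: no left child.
    At hop: go right to kale.
      Visit kale.
      At kale: go left to fir.
        Visit fir.
        At fir: go left to ash.
          Visit ash.
          At ash: go left to lily.
            lily is a leaf — visit lily.
          At ash: no right child.
        At fir: no right child.
      At kale: go right to yew.
        Visit yew.
        At yew: no left child.
        At yew: go right to reed.
          reed is a leaf — visit reed.
  At fern: go right to tulip.
    Visit tulip.
    At tulip: no left child.
    At tulip: go right to rose.
      Visit rose.
      At rose: no left child.
      At rose: go right to elm.
        elm is a leaf — visit elm.
Full pre-order sequence: sage, fern, hop, kale, fir, ash, lily, yew, reed, tulip, rose, elm.

fern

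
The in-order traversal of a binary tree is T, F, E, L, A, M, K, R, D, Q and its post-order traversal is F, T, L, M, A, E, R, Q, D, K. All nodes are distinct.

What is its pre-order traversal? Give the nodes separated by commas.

The last element of post-order is the root; it splits in-order into left and right subtrees.
Root K: left subtree has 6 nodes {T, F, E, L, A, M}, right has 3 {R, D, Q}.
  Root E: left subtree has 2 nodes {T, F}, right has 3 {L, A, M}.
    Root T: left subtree has 0 nodes { }, right has 1 {F}.
    Root A: left subtree has 1 node {L}, right has 1 {M}.
  Root D: left subtree has 1 node {R}, right has 1 {Q}.

K, E, T, F, A, L, M, D, R, Q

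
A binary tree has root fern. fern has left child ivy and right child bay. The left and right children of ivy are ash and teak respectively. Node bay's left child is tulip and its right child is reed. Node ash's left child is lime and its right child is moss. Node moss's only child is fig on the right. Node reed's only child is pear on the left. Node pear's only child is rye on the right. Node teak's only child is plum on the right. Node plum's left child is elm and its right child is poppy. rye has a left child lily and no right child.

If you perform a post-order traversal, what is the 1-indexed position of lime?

1

Post-order visits the left subtree, then the right subtree, then the node.
At fern: go left to ivy.
  At ivy: go left to ash.
    At ash: go left to lime.
      lime is a leaf — visit lime.
    At ash: go right to moss.
      At moss: no left child.
      At moss: go right to fig.
        fig is a leaf — visit fig.
      Visit moss.
    Visit ash.
  At ivy: go right to teak.
    At teak: no left child.
    At teak: go right to plum.
      At plum: go left to elm.
        elm is a leaf — visit elm.
      At plum: go right to poppy.
        poppy is a leaf — visit poppy.
      Visit plum.
    Visit teak.
  Visit ivy.
At fern: go right to bay.
  At bay: go left to tulip.
    tulip is a leaf — visit tulip.
  At bay: go right to reed.
    At reed: go left to pear.
      At pear: no left child.
      At pear: go right to rye.
        At rye: go left to lily.
          lily is a leaf — visit lily.
        At rye: no right child.
        Visit rye.
      Visit pear.
    At reed: no right child.
    Visit reed.
  Visit bay.
Visit fern.
Full post-order sequence: lime, fig, moss, ash, elm, poppy, plum, teak, ivy, tulip, lily, rye, pear, reed, bay, fern.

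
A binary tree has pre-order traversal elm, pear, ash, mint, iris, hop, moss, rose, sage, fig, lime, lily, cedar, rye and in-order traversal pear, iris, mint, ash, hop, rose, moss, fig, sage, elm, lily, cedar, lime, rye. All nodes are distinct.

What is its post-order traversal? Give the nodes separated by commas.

The first element of pre-order is the root; it splits in-order into left and right subtrees.
Root elm: left subtree has 9 nodes {pear, iris, mint, ash, hop, rose, moss, fig, sage}, right has 4 {lily, cedar, lime, rye}.
  Root pear: left subtree has 0 nodes { }, right has 8 {iris, mint, ash, hop, rose, moss, fig, sage}.
    Root ash: left subtree has 2 nodes {iris, mint}, right has 5 {hop, rose, moss, fig, sage}.
      Root mint: left subtree has 1 node {iris}, right has 0 { }.
      Root hop: left subtree has 0 nodes { }, right has 4 {rose, moss, fig, sage}.
        Root moss: left subtree has 1 node {rose}, right has 2 {fig, sage}.
          Root sage: left subtree has 1 node {fig}, right has 0 { }.
  Root lime: left subtree has 2 nodes {lily, cedar}, right has 1 {rye}.
    Root lily: left subtree has 0 nodes { }, right has 1 {cedar}.

iris, mint, rose, fig, sage, moss, hop, ash, pear, cedar, lily, rye, lime, elm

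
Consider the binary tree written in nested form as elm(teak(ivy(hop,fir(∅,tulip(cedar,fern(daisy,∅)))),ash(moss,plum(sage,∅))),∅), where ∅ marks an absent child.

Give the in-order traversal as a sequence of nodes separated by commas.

hop, ivy, fir, cedar, tulip, daisy, fern, teak, moss, ash, sage, plum, elm

In-order visits the left subtree, then the node, then the right subtree.
At elm: go left to teak.
  At teak: go left to ivy.
    At ivy: go left to hop.
      hop is a leaf — visit hop.
    Visit ivy.
    At ivy: go right to fir.
      At fir: no left child.
      Visit fir.
      At fir: go right to tulip.
        At tulip: go left to cedar.
          cedar is a leaf — visit cedar.
        Visit tulip.
        At tulip: go right to fern.
          At fern: go left to daisy.
            daisy is a leaf — visit daisy.
          Visit fern.
          At fern: no right child.
  Visit teak.
  At teak: go right to ash.
    At ash: go left to moss.
      moss is a leaf — visit moss.
    Visit ash.
    At ash: go right to plum.
      At plum: go left to sage.
        sage is a leaf — visit sage.
      Visit plum.
      At plum: no right child.
Visit elm.
At elm: no right child.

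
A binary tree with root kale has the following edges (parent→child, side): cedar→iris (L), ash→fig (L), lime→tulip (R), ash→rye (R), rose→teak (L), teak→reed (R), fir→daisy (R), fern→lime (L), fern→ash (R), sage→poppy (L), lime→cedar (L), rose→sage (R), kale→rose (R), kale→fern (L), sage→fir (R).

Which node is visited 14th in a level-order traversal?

fir

Level-order visits nodes level by level from the root, left to right within each level.
Level 0: kale
Level 1: fern, rose
Level 2: lime, ash, teak, sage
Level 3: cedar, tulip, fig, rye, reed, poppy, fir
Level 4: iris, daisy
Full level-order sequence: kale, fern, rose, lime, ash, teak, sage, cedar, tulip, fig, rye, reed, poppy, fir, iris, daisy.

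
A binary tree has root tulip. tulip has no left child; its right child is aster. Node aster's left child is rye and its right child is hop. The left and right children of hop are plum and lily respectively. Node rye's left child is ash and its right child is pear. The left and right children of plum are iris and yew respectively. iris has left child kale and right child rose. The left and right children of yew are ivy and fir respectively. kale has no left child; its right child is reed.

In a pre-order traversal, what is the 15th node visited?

lily

Pre-order visits the node, then its left subtree, then its right subtree.
Visit tulip.
At tulip: no left child.
At tulip: go right to aster.
  Visit aster.
  At aster: go left to rye.
    Visit rye.
    At rye: go left to ash.
      ash is a leaf — visit ash.
    At rye: go right to pear.
      pear is a leaf — visit pear.
  At aster: go right to hop.
    Visit hop.
    At hop: go left to plum.
      Visit plum.
      At plum: go left to iris.
        Visit iris.
        At iris: go left to kale.
          Visit kale.
          At kale: no left child.
          At kale: go right to reed.
            reed is a leaf — visit reed.
        At iris: go right to rose.
          rose is a leaf — visit rose.
      At plum: go right to yew.
        Visit yew.
        At yew: go left to ivy.
          ivy is a leaf — visit ivy.
        At yew: go right to fir.
          fir is a leaf — visit fir.
    At hop: go right to lily.
      lily is a leaf — visit lily.
Full pre-order sequence: tulip, aster, rye, ash, pear, hop, plum, iris, kale, reed, rose, yew, ivy, fir, lily.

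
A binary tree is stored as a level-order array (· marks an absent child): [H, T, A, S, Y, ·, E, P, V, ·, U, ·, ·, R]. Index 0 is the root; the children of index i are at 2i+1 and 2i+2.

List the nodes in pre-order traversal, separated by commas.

H, T, S, P, V, Y, U, A, E, R

Pre-order visits the node, then its left subtree, then its right subtree.
Visit H.
At H: go left to T.
  Visit T.
  At T: go left to S.
    Visit S.
    At S: go left to P.
      P is a leaf — visit P.
    At S: go right to V.
      V is a leaf — visit V.
  At T: go right to Y.
    Visit Y.
    At Y: no left child.
    At Y: go right to U.
      U is a leaf — visit U.
At H: go right to A.
  Visit A.
  At A: no left child.
  At A: go right to E.
    Visit E.
    At E: go left to R.
      R is a leaf — visit R.
    At E: no right child.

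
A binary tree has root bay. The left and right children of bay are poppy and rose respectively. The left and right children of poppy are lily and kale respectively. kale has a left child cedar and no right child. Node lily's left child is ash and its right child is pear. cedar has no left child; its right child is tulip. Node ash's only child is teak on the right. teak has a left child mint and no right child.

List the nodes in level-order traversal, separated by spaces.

Level-order visits nodes level by level from the root, left to right within each level.
Level 0: bay
Level 1: poppy, rose
Level 2: lily, kale
Level 3: ash, pear, cedar
Level 4: teak, tulip
Level 5: mint

bay poppy rose lily kale ash pear cedar teak tulip mint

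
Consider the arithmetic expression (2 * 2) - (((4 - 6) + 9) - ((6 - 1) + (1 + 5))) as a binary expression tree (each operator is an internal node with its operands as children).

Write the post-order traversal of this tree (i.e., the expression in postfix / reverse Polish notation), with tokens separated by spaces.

Post-order on an expression tree gives postfix notation: for each operator, emit left operand, right operand, then the operator.

2 2 * 4 6 - 9 + 6 1 - 1 5 + + - -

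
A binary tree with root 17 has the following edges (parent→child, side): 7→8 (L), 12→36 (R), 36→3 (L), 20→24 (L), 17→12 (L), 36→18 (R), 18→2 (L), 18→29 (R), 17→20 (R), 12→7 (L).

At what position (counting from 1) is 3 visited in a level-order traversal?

8

Level-order visits nodes level by level from the root, left to right within each level.
Level 0: 17
Level 1: 12, 20
Level 2: 7, 36, 24
Level 3: 8, 3, 18
Level 4: 2, 29
Full level-order sequence: 17, 12, 20, 7, 36, 24, 8, 3, 18, 2, 29.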